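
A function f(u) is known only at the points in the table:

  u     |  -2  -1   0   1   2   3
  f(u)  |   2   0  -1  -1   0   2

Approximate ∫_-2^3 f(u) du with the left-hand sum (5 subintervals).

Δu = 1.
Sum = 1·[2 + 0 + (-1) + (-1) + 0] = 0.

0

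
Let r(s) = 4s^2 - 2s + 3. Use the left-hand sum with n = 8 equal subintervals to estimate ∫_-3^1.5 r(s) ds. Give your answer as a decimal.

Δs = (1.5 − (-3))/8 = 0.5625.
Left endpoints: -3, -2.4375, -1.875, -1.3125, -0.75, -0.1875, 0.375, 0.9375.
r(-3) = 45, r(-2.4375) = 31.640625, r(-1.875) = 20.8125, r(-1.3125) = 12.515625, r(-0.75) = 6.75, r(-0.1875) = 3.515625, r(0.375) = 2.8125, r(0.9375) = 4.640625.
Sum = Δs · [r(-3) + r(-2.4375) + r(-1.875) + ...].
Sum = 71.82421875.

71.82421875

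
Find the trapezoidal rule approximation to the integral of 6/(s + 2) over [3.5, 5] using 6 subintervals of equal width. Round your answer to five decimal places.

1.44737

Δs = (5 − 3.5)/6 = 0.25.
f(3.5) = 12/11, f(3.75) = 24/23, f(4) = 1, f(4.25) = 0.96, f(4.5) = 12/13, f(4.75) = 8/9, f(5) = 6/7.
T_6 = (Δs/2)·[f(s_0) + 2f(s_1) + ... + 2f(s_{5}) + f(s_6)].
Sum ≈ 1.44737.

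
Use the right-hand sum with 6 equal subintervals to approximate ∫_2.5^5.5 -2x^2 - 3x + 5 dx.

Δx = (5.5 − 2.5)/6 = 0.5.
Right endpoints: 3, 3.5, 4, 4.5, 5, 5.5.
f(3) = -22, f(3.5) = -30, f(4) = -39, f(4.5) = -49, f(5) = -60, f(5.5) = -72.
Sum = Δx · [f(3) + f(3.5) + f(4) + ...].
Sum = -136.

-136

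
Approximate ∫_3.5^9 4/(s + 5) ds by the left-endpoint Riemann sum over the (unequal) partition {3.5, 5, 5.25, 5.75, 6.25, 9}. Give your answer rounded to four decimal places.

Subinterval widths: 1.5, 0.25, 0.5, 0.5, 2.75.
Left endpoints: 3.5, 5, 5.25, 5.75, 6.25.
f(3.5) = 8/17, f(5) = 0.4, f(5.25) = 16/41, f(5.75) = 16/43, f(6.25) = 16/45.
Sum = Σ Δs_i · f(s_i).
Sum ≈ 2.1648.

2.1648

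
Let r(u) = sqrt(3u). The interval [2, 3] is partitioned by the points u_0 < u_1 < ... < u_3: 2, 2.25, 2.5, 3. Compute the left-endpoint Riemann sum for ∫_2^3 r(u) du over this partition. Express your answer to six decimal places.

2.631198

Subinterval widths: 0.25, 0.25, 0.5.
Left endpoints: 2, 2.25, 2.5.
r(2) ≈ 2.449490, r(2.25) ≈ 2.598076, r(2.5) ≈ 2.738613.
Sum = Σ Δu_i · r(u_i).
Sum ≈ 2.631198.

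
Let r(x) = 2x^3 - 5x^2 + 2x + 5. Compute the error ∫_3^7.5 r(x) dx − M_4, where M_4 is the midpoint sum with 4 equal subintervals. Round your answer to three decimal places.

12.577

Exact integral: ∫_3^7.5 r(x) dx = 953.15625.
M_4 ≈ 940.57910.
Error ≈ 953.15625 − 940.57910 ≈ 12.577.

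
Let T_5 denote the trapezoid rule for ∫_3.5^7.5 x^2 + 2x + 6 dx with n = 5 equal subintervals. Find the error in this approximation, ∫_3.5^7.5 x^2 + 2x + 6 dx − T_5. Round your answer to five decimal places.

Exact integral: ∫_3.5^7.5 f(x) dx ≈ 194.3333333.
T_5 = 194.76.
Error ≈ 194.3333333 − 194.76 ≈ -0.42667.

-0.42667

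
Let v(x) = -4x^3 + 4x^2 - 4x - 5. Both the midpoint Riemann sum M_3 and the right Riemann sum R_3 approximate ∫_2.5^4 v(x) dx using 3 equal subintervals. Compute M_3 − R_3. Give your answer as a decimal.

43.40625

M_3 = -178.34375.
R_3 = -221.75.
M_3 − R_3 = 43.40625.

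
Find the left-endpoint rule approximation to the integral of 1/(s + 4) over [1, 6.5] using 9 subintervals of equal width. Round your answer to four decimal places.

Δs = (6.5 − 1)/9 = 11/18.
Left endpoints: 1, 29/18, 20/9, 17/6, 31/9, 73/18, 14/3, 95/18, 53/9.
f(1) = 0.2, f(29/18) = 18/101, f(20/9) = 9/56, f(17/6) = 6/41, f(31/9) = 9/67, f(73/18) = 18/145, f(14/3) = 3/26, f(95/18) = 18/167, f(53/9) = 9/89.
Sum = Δs · [f(1) + f(29/18) + f(20/9) + ...].
Sum ≈ 0.7749.

0.7749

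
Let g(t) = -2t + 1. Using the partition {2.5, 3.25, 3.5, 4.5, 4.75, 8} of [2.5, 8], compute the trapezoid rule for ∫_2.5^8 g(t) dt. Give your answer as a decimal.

-52.25

Subinterval widths: 0.75, 0.25, 1, 0.25, 3.25.
g(2.5) = -4, g(3.25) = -5.5, g(3.5) = -6, g(4.5) = -8, g(4.75) = -8.5, g(8) = -15.
On each subinterval the trapezoid contributes (Δt_i/2)·[g(t_{i-1}) + g(t_i)].
Sum = -52.25.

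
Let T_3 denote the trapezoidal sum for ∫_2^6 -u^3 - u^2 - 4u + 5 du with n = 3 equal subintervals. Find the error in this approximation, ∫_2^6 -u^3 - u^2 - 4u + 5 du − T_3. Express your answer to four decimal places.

15.4074

Exact integral: ∫_2^6 f(u) du ≈ -433.333333.
T_3 ≈ -448.740741.
Error ≈ -433.333333 − (-448.740741) ≈ 15.4074.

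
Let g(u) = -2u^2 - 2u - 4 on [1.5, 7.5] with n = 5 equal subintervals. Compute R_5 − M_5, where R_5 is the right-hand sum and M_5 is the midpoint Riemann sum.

R_5 = -431.88.
M_5 = -355.56.
R_5 − M_5 = -76.32.

-76.32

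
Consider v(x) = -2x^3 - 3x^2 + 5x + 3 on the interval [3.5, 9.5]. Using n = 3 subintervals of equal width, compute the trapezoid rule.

-4767

Δx = (9.5 − 3.5)/3 = 2.
v(3.5) = -102, v(5.5) = -393, v(7.5) = -972, v(9.5) = -1935.
T_3 = (Δx/2)·[v(x_0) + 2v(x_1) + 2v(x_2) + v(x_3)].
Sum = -4767.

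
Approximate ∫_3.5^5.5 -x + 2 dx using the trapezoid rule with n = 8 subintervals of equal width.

-5

Δx = (5.5 − 3.5)/8 = 0.25.
f(3.5) = -1.5, f(3.75) = -1.75, f(4) = -2, f(4.25) = -2.25, f(4.5) = -2.5, f(4.75) = -2.75, f(5) = -3, f(5.25) = -3.25, f(5.5) = -3.5.
T_8 = (Δx/2)·[f(x_0) + 2f(x_1) + ... + 2f(x_{7}) + f(x_8)].
Sum = -5.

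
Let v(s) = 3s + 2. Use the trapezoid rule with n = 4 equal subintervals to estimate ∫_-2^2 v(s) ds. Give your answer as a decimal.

Δs = (2 − (-2))/4 = 1.
v(-2) = -4, v(-1) = -1, v(0) = 2, v(1) = 5, v(2) = 8.
T_4 = (Δs/2)·[v(s_0) + 2v(s_1) + 2v(s_2) + 2v(s_3) + v(s_4)].
Sum = 8.

8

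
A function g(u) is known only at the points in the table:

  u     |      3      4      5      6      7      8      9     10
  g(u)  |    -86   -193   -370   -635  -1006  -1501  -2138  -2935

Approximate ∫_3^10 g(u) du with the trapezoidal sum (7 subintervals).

-7353.5

Δu = 1.
T_7 = (1/2)·[(-86) + 2·(-193) + 2·(-370) + 2·(-635) + 2·(-1006) + 2·(-1501) + 2·(-2138) + (-2935)] = -7353.5.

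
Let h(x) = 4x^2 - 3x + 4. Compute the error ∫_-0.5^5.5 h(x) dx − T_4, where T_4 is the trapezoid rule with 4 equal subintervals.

Exact integral: ∫_-0.5^5.5 h(x) dx = 201.
T_4 = 210.
Error = 201 − 210 = -9.

-9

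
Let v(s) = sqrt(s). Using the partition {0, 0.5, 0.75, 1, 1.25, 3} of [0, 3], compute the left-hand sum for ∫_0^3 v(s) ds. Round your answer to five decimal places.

2.59984

Subinterval widths: 0.5, 0.25, 0.25, 0.25, 1.75.
Left endpoints: 0, 0.5, 0.75, 1, 1.25.
v(0) ≈ 0.00000, v(0.5) ≈ 0.70711, v(0.75) ≈ 0.86603, v(1) ≈ 1.00000, v(1.25) ≈ 1.11803.
Sum = Σ Δs_i · v(s_i).
Sum ≈ 2.59984.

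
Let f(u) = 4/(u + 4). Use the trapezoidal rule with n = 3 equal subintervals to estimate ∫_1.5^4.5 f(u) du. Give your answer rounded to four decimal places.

Δu = (4.5 − 1.5)/3 = 1.
f(1.5) = 8/11, f(2.5) = 8/13, f(3.5) = 8/15, f(4.5) = 8/17.
T_3 = (Δu/2)·[f(u_0) + 2f(u_1) + 2f(u_2) + f(u_3)].
Sum ≈ 1.7476.

1.7476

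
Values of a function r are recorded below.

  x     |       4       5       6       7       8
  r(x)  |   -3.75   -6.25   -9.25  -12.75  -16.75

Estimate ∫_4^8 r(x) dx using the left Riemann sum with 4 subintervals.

Δx = 1.
Sum = 1·[(-3.75) + (-6.25) + (-9.25) + (-12.75)] = -32.

-32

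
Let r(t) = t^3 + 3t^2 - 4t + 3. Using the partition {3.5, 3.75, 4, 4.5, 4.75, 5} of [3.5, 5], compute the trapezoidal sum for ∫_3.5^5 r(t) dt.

Subinterval widths: 0.25, 0.25, 0.5, 0.25, 0.25.
r(3.5) = 68.625, r(3.75) = 82.921875, r(4) = 99, r(4.5) = 136.875, r(4.75) = 158.859375, r(5) = 183.
On each subinterval the trapezoid contributes (Δt_i/2)·[r(t_{i-1}) + r(t_i)].
Sum = 180.3515625.

180.3515625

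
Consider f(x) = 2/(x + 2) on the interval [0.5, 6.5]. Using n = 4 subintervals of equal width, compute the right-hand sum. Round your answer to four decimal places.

Δx = (6.5 − 0.5)/4 = 1.5.
Right endpoints: 2, 3.5, 5, 6.5.
f(2) = 0.5, f(3.5) = 4/11, f(5) = 2/7, f(6.5) = 4/17.
Sum = Δx · [f(2) + f(3.5) + f(5) + f(6.5)].
Sum ≈ 2.0770.

2.0770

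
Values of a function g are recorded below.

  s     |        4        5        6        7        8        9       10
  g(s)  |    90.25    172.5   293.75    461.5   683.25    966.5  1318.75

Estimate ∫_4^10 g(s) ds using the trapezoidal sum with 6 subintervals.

3282

Δs = 1.
T_6 = (1/2)·[90.25 + 2·172.5 + 2·293.75 + 2·461.5 + 2·683.25 + 2·966.5 + 1318.75] = 3282.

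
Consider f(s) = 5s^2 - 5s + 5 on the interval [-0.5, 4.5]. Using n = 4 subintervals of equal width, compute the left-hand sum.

Δs = (4.5 − (-0.5))/4 = 1.25.
Left endpoints: -0.5, 0.75, 2, 3.25.
f(-0.5) = 8.75, f(0.75) = 4.0625, f(2) = 15, f(3.25) = 41.5625.
Sum = Δs · [f(-0.5) + f(0.75) + f(2) + f(3.25)].
Sum = 86.71875.

86.71875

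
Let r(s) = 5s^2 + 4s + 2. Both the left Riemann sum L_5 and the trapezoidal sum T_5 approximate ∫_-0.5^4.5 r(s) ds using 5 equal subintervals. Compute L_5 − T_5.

L_5 = 146.25.
T_5 = 206.25.
L_5 − T_5 = -60.

-60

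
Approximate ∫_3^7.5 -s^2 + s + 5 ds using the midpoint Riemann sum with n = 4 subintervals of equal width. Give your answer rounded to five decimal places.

Δs = (7.5 − 3)/4 = 1.125.
Midpoints: 3.5625, 4.6875, 5.8125, 6.9375.
f(3.5625) = -4.12890625, f(4.6875) = -12.28515625, f(5.8125) = -22.97265625, f(6.9375) = -36.19140625.
Sum = Δs · [f(3.5625) + f(4.6875) + f(5.8125) + f(6.9375)].
Sum ≈ -85.02539.

-85.02539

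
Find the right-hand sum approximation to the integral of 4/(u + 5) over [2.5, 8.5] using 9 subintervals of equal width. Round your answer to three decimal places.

Δu = (8.5 − 2.5)/9 = 2/3.
Right endpoints: 19/6, 23/6, 4.5, 31/6, 35/6, 6.5, 43/6, 47/6, 8.5.
f(19/6) = 24/49, f(23/6) = 24/53, f(4.5) = 8/19, f(31/6) = 24/61, f(35/6) = 24/65, f(6.5) = 8/23, f(43/6) = 24/73, f(47/6) = 24/77, f(8.5) = 8/27.
Sum = Δu · [f(19/6) + f(23/6) + f(4.5) + ...].
Sum ≈ 2.274.

2.274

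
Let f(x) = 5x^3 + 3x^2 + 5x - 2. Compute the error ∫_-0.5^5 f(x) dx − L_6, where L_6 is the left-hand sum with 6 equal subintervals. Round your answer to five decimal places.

305.07335

Exact integral: ∫_-0.5^5 f(x) dx = 957.171875.
L_6 ≈ 652.0985243.
Error ≈ 957.171875 − 652.0985243 ≈ 305.07335.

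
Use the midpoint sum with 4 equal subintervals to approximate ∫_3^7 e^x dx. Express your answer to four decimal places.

1032.9661

Δx = (7 − 3)/4 = 1.
Midpoints: 3.5, 4.5, 5.5, 6.5.
f(3.5) ≈ 33.1155, f(4.5) ≈ 90.0171, f(5.5) ≈ 244.6919, f(6.5) ≈ 665.1416.
Sum = Δx · [f(3.5) + f(4.5) + f(5.5) + f(6.5)].
Sum ≈ 1032.9661.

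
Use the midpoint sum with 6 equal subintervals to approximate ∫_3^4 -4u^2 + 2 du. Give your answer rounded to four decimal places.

-47.3241

Δu = (4 − 3)/6 = 1/6.
Midpoints: 37/12, 3.25, 41/12, 43/12, 3.75, 47/12.
f(37/12) = -1297/36, f(3.25) = -40.25, f(41/12) = -1609/36, f(43/12) = -1777/36, f(3.75) = -54.25, f(47/12) = -2137/36.
Sum = Δu · [f(37/12) + f(3.25) + f(41/12) + ...].
Sum ≈ -47.3241.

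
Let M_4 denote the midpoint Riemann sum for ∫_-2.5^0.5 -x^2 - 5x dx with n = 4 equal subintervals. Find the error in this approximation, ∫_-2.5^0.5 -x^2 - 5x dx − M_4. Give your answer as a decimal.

-0.140625

Exact integral: ∫_-2.5^0.5 f(x) dx = 9.75.
M_4 = 9.890625.
Error = 9.75 − 9.890625 = -0.140625.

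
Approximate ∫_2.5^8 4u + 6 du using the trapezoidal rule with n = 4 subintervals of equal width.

148.5

Δu = (8 − 2.5)/4 = 1.375.
f(2.5) = 16, f(3.875) = 21.5, f(5.25) = 27, f(6.625) = 32.5, f(8) = 38.
T_4 = (Δu/2)·[f(u_0) + 2f(u_1) + 2f(u_2) + 2f(u_3) + f(u_4)].
Sum = 148.5.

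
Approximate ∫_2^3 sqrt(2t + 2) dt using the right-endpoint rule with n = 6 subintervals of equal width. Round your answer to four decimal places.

2.6749

Δt = (3 − 2)/6 = 1/6.
Right endpoints: 13/6, 7/3, 2.5, 8/3, 17/6, 3.
f(13/6) ≈ 2.5166, f(7/3) ≈ 2.5820, f(2.5) ≈ 2.6458, f(8/3) ≈ 2.7080, f(17/6) ≈ 2.7689, f(3) ≈ 2.8284.
Sum = Δt · [f(13/6) + f(7/3) + f(2.5) + ...].
Sum ≈ 2.6749.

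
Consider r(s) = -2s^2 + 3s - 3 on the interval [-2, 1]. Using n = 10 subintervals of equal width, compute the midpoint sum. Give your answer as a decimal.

Δs = (1 − (-2))/10 = 0.3.
Midpoints: -1.85, -1.55, -1.25, -0.95, -0.65, -0.35, -0.05, 0.25, 0.55, 0.85.
r(-1.85) = -15.395, r(-1.55) = -12.455, r(-1.25) = -9.875, r(-0.95) = -7.655, r(-0.65) = -5.795, r(-0.35) = -4.295, r(-0.05) = -3.155, r(0.25) = -2.375, r(0.55) = -1.955, r(0.85) = -1.895.
Sum = Δs · [r(-1.85) + r(-1.55) + r(-1.25) + ...].
Sum = -19.455.

-19.455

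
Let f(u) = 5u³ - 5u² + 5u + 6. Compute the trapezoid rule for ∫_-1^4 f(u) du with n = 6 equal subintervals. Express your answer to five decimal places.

Δu = (4 − (-1))/6 = 5/6.
f(-1) = -9, f(-1/6) = 1081/216, f(2/3) = 232/27, f(1.5) = 19.125, f(7/3) = 1457/27, f(19/6) = 28181/216, f(4) = 266.
T_6 = (Δu/2)·[f(u_0) + 2f(u_1) + ... + 2f(u_{5}) + f(u_6)].
Sum ≈ 288.04398.

288.04398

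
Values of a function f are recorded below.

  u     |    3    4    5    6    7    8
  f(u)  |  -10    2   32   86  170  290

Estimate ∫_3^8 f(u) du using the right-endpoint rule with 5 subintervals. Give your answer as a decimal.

Δu = 1.
Sum = 1·[2 + 32 + 86 + 170 + 290] = 580.

580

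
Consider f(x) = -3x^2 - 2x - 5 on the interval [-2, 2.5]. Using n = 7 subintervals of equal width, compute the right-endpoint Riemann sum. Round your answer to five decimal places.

-54.36735

Δx = (2.5 − (-2))/7 = 9/14.
Right endpoints: -19/14, -5/7, -1/14, 4/7, 17/14, 13/7, 2.5.
f(-19/14) = -1531/196, f(-5/7) = -250/49, f(-1/14) = -955/196, f(4/7) = -349/49, f(17/14) = -2323/196, f(13/7) = -934/49, f(2.5) = -28.75.
Sum = Δx · [f(-19/14) + f(-5/7) + f(-1/14) + ...].
Sum ≈ -54.36735.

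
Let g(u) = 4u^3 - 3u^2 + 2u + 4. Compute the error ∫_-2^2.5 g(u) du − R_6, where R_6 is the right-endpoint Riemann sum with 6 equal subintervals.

Exact integral: ∫_-2^2.5 g(u) du = 19.6875.
R_6 = 55.96875.
Error = 19.6875 − 55.96875 = -36.28125.

-36.28125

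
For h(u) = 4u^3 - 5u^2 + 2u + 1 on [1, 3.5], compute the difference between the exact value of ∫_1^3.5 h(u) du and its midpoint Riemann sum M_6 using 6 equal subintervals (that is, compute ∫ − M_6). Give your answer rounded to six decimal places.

Exact integral: ∫_1^3.5 h(u) du ≈ 93.02083333.
M_6 ≈ 92.22511574.
Error ≈ 93.02083333 − 92.22511574 ≈ 0.795718.

0.795718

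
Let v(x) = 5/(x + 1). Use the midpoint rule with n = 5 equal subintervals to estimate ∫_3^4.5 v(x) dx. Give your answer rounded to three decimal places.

Δx = (4.5 − 3)/5 = 0.3.
Midpoints: 3.15, 3.45, 3.75, 4.05, 4.35.
v(3.15) = 100/83, v(3.45) = 100/89, v(3.75) = 20/19, v(4.05) = 100/101, v(4.35) = 100/107.
Sum = Δx · [v(3.15) + v(3.45) + v(3.75) + v(4.05) + v(4.35)].
Sum ≈ 1.592.

1.592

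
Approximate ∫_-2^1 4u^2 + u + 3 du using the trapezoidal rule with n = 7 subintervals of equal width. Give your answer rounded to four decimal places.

19.8673

Δu = (1 − (-2))/7 = 3/7.
f(-2) = 17, f(-11/7) = 554/49, f(-8/7) = 347/49, f(-5/7) = 212/49, f(-2/7) = 149/49, f(1/7) = 158/49, f(4/7) = 239/49, f(1) = 8.
T_7 = (Δu/2)·[f(u_0) + 2f(u_1) + ... + 2f(u_{6}) + f(u_7)].
Sum ≈ 19.8673.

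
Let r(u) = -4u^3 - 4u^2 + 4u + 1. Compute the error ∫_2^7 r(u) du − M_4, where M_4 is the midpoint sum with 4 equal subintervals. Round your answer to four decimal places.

Exact integral: ∫_2^7 r(u) du ≈ -2736.666667.
M_4 = -2698.90625.
Error ≈ -2736.666667 − (-2698.90625) ≈ -37.7604.

-37.7604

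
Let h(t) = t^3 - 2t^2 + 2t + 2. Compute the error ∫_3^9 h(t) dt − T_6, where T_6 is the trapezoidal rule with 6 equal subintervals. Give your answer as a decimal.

Exact integral: ∫_3^9 h(t) dt = 1236.
T_6 = 1252.
Error = 1236 − 1252 = -16.

-16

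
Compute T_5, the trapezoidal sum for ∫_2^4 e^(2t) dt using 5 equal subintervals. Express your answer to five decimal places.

1540.39628

Δt = (4 − 2)/5 = 0.4.
f(2) ≈ 54.59815, f(2.4) ≈ 121.51042, f(2.8) ≈ 270.42641, f(3.2) ≈ 601.84504, f(3.6) ≈ 1339.43076, f(4) ≈ 2980.95799.
T_5 = (Δt/2)·[f(t_0) + 2f(t_1) + ... + 2f(t_{4}) + f(t_5)].
Sum ≈ 1540.39628.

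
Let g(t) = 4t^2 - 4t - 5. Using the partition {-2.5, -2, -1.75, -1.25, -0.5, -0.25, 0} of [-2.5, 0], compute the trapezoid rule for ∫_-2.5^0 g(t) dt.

Subinterval widths: 0.5, 0.25, 0.5, 0.75, 0.25, 0.25.
g(-2.5) = 30, g(-2) = 19, g(-1.75) = 14.25, g(-1.25) = 6.25, g(-0.5) = -2, g(-0.25) = -3.75, g(0) = -5.
On each subinterval the trapezoid contributes (Δt_i/2)·[g(t_{i-1}) + g(t_i)].
Sum = 21.3125.

21.3125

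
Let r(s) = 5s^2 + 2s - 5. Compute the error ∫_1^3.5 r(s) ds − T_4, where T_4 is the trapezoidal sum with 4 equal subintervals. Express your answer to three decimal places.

Exact integral: ∫_1^3.5 r(s) ds ≈ 68.54167.
T_4 = 69.35546875.
Error ≈ 68.54167 − 69.35546875 ≈ -0.814.

-0.814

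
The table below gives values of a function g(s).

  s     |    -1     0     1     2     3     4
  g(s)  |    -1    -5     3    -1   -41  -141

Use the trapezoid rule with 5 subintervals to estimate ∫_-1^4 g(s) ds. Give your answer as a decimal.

-115

Δs = 1.
T_5 = (1/2)·[(-1) + 2·(-5) + 2·3 + 2·(-1) + 2·(-41) + (-141)] = -115.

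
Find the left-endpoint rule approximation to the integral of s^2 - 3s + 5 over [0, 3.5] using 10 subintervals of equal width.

Δs = (3.5 − 0)/10 = 0.35.
Left endpoints: 0, 0.35, 0.7, 1.05, 1.4, 1.75, 2.1, 2.45, 2.8, 3.15.
f(0) = 5, f(0.35) = 4.0725, f(0.7) = 3.39, f(1.05) = 2.9525, f(1.4) = 2.76, f(1.75) = 2.8125, f(2.1) = 3.11, f(2.45) = 3.6525, f(2.8) = 4.44, f(3.15) = 5.4725.
Sum = Δs · [f(0) + f(0.35) + f(0.7) + ...].
Sum = 13.181875.

13.181875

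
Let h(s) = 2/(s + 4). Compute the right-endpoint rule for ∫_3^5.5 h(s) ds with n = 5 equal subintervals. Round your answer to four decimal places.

Δs = (5.5 − 3)/5 = 0.5.
Right endpoints: 3.5, 4, 4.5, 5, 5.5.
h(3.5) = 4/15, h(4) = 0.25, h(4.5) = 4/17, h(5) = 2/9, h(5.5) = 4/19.
Sum = Δs · [h(3.5) + h(4) + h(4.5) + h(5) + h(5.5)].
Sum ≈ 0.5924.

0.5924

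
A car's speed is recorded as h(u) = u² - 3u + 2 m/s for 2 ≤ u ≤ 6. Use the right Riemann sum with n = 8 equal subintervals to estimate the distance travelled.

Δu = (6 − 2)/8 = 0.5.
Right endpoints: 2.5, 3, 3.5, 4, 4.5, 5, 5.5, 6.
h(2.5) = 0.75, h(3) = 2, h(3.5) = 3.75, h(4) = 6, h(4.5) = 8.75, h(5) = 12, h(5.5) = 15.75, h(6) = 20.
Sum = Δu · [h(2.5) + h(3) + h(3.5) + ...].
Sum = 34.5.

34.5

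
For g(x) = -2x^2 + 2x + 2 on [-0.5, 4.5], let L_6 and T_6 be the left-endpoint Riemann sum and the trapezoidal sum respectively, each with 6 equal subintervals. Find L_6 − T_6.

12.5

L_6 ≈ -19.4907407.
T_6 ≈ -31.9907407.
L_6 − T_6 = 12.5.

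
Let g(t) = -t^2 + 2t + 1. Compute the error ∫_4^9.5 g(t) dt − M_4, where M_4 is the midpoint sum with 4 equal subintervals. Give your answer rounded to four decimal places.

Exact integral: ∫_4^9.5 g(t) dt ≈ -184.708333.
M_4 ≈ -183.841797.
Error ≈ -184.708333 − (-183.841797) ≈ -0.8665.

-0.8665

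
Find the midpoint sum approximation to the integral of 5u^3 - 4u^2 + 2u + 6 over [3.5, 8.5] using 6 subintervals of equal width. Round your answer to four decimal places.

Δu = (8.5 − 3.5)/6 = 5/6.
Midpoints: 47/12, 4.75, 67/12, 77/12, 7.25, 97/12.
f(47/12) = 436987/1728, f(4.75) = 461.109375, f(67/12) = 1318007/1728, f(77/12) = 2030617/1728, f(7.25) = 1715.640625, f(97/12) = 4150037/1728.
Sum = Δu · [f(47/12) + f(4.75) + f(67/12) + ...].
Sum ≈ 5640.9491.

5640.9491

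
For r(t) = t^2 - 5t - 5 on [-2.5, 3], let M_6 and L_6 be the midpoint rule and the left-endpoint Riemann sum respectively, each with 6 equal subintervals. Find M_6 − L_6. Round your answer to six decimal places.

-12.499132

M_6 ≈ -20.55179398.
L_6 ≈ -8.05266204.
M_6 − L_6 ≈ -12.499132.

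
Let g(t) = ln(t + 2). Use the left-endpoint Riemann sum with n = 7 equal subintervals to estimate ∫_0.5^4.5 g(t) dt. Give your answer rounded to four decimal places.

Δt = (4.5 − 0.5)/7 = 4/7.
Left endpoints: 0.5, 15/14, 23/14, 31/14, 39/14, 47/14, 55/14.
g(0.5) ≈ 0.9163, g(15/14) ≈ 1.1221, g(23/14) ≈ 1.2928, g(31/14) ≈ 1.4385, g(39/14) ≈ 1.5656, g(47/14) ≈ 1.6784, g(55/14) ≈ 1.7798.
Sum = Δt · [g(0.5) + g(15/14) + g(23/14) + ...].
Sum ≈ 5.5963.

5.5963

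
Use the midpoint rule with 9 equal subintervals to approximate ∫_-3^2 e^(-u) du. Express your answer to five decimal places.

Δu = (2 − (-3))/9 = 5/9.
Midpoints: -49/18, -13/6, -29/18, -19/18, -0.5, 1/18, 11/18, 7/6, 31/18.
f(-49/18) ≈ 15.21409, f(-13/6) ≈ 8.72914, f(-29/18) ≈ 5.00837, f(-19/18) ≈ 2.87357, f(-0.5) ≈ 1.64872, f(1/18) ≈ 0.94596, f(11/18) ≈ 0.54275, f(7/6) ≈ 0.31140, f(31/18) ≈ 0.17867.
Sum = Δu · [f(-49/18) + f(-13/6) + f(-29/18) + ...].
Sum ≈ 19.69593.

19.69593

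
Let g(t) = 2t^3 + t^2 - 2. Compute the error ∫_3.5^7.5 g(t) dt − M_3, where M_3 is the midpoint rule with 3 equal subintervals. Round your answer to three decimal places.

20.148

Exact integral: ∫_3.5^7.5 g(t) dt ≈ 1625.33333.
M_3 ≈ 1605.18519.
Error ≈ 1625.33333 − 1605.18519 ≈ 20.148.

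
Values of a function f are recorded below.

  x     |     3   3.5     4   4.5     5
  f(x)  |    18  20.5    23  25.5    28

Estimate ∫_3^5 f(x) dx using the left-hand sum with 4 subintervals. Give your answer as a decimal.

43.5

Δx = 0.5.
Sum = 0.5·[18 + 20.5 + 23 + 25.5] = 43.5.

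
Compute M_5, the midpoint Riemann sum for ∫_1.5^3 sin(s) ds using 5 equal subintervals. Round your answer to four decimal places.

Δs = (3 − 1.5)/5 = 0.3.
Midpoints: 1.65, 1.95, 2.25, 2.55, 2.85.
f(1.65) ≈ 0.9969, f(1.95) ≈ 0.9290, f(2.25) ≈ 0.7781, f(2.55) ≈ 0.5577, f(2.85) ≈ 0.2875.
Sum = Δs · [f(1.65) + f(1.95) + f(2.25) + f(2.55) + f(2.85)].
Sum ≈ 1.0647.

1.0647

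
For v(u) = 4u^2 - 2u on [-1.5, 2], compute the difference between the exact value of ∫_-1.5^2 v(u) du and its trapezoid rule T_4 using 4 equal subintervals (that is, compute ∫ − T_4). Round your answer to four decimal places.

Exact integral: ∫_-1.5^2 v(u) du ≈ 13.416667.
T_4 = 15.203125.
Error ≈ 13.416667 − 15.203125 ≈ -1.7865.

-1.7865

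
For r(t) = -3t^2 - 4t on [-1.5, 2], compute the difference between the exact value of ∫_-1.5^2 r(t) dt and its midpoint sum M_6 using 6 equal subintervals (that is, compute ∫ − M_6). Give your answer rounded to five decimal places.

Exact integral: ∫_-1.5^2 r(t) dt = -14.875.
M_6 ≈ -14.5772569.
Error ≈ -14.875 − (-14.5772569) ≈ -0.29774.

-0.29774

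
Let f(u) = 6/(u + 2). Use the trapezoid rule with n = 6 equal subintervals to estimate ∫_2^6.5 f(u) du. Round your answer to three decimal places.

4.536

Δu = (6.5 − 2)/6 = 0.75.
f(2) = 1.5, f(2.75) = 24/19, f(3.5) = 12/11, f(4.25) = 0.96, f(5) = 6/7, f(5.75) = 24/31, f(6.5) = 12/17.
T_6 = (Δu/2)·[f(u_0) + 2f(u_1) + ... + 2f(u_{5}) + f(u_6)].
Sum ≈ 4.536.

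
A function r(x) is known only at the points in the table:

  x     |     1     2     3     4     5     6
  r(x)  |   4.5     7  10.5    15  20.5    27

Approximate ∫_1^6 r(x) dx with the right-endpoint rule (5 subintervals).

80

Δx = 1.
Sum = 1·[7 + 10.5 + 15 + 20.5 + 27] = 80.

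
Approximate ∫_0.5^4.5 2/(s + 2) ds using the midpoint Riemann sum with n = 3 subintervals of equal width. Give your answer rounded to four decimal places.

Δs = (4.5 − 0.5)/3 = 4/3.
Midpoints: 7/6, 2.5, 23/6.
f(7/6) = 12/19, f(2.5) = 4/9, f(23/6) = 12/35.
Sum = Δs · [f(7/6) + f(2.5) + f(23/6)].
Sum ≈ 1.8918.

1.8918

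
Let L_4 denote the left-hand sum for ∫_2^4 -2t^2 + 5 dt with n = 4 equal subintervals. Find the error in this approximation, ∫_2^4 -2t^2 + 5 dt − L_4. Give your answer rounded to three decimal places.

Exact integral: ∫_2^4 f(t) dt ≈ -27.33333.
L_4 = -21.5.
Error ≈ -27.33333 − (-21.5) ≈ -5.833.

-5.833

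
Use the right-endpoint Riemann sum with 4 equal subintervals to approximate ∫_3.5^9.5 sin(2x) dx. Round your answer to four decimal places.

Δx = (9.5 − 3.5)/4 = 1.5.
Right endpoints: 5, 6.5, 8, 9.5.
f(5) ≈ -0.5440, f(6.5) ≈ 0.4202, f(8) ≈ -0.2879, f(9.5) ≈ 0.1499.
Sum = Δx · [f(5) + f(6.5) + f(8) + f(9.5)].
Sum ≈ -0.3928.

-0.3928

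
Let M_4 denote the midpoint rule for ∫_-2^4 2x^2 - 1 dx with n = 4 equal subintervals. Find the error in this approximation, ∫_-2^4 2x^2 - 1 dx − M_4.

2.25

Exact integral: ∫_-2^4 f(x) dx = 42.
M_4 = 39.75.
Error = 42 − 39.75 = 2.25.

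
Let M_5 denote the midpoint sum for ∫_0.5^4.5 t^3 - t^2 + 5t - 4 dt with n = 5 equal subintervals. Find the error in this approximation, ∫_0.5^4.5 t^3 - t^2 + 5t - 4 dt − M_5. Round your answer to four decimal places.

Exact integral: ∫_0.5^4.5 f(t) dt ≈ 106.166667.
M_5 = 104.78.
Error ≈ 106.166667 − 104.78 ≈ 1.3867.

1.3867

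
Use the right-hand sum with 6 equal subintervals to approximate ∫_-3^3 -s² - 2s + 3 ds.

-7

Δs = (3 − (-3))/6 = 1.
Right endpoints: -2, -1, 0, 1, 2, 3.
f(-2) = 3, f(-1) = 4, f(0) = 3, f(1) = 0, f(2) = -5, f(3) = -12.
Sum = Δs · [f(-2) + f(-1) + f(0) + ...].
Sum = -7.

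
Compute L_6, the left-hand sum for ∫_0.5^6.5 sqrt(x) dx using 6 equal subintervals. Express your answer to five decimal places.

Δx = (6.5 − 0.5)/6 = 1.
Left endpoints: 0.5, 1.5, 2.5, 3.5, 4.5, 5.5.
f(0.5) ≈ 0.70711, f(1.5) ≈ 1.22474, f(2.5) ≈ 1.58114, f(3.5) ≈ 1.87083, f(4.5) ≈ 2.12132, f(5.5) ≈ 2.34521.
Sum = Δx · [f(0.5) + f(1.5) + f(2.5) + ...].
Sum ≈ 9.85035.

9.85035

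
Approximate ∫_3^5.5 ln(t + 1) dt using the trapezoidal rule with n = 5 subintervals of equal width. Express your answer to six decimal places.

4.119536

Δt = (5.5 − 3)/5 = 0.5.
f(3) ≈ 1.386294, f(3.5) ≈ 1.504077, f(4) ≈ 1.609438, f(4.5) ≈ 1.704748, f(5) ≈ 1.791759, f(5.5) ≈ 1.871802.
T_5 = (Δt/2)·[f(t_0) + 2f(t_1) + ... + 2f(t_{4}) + f(t_5)].
Sum ≈ 4.119536.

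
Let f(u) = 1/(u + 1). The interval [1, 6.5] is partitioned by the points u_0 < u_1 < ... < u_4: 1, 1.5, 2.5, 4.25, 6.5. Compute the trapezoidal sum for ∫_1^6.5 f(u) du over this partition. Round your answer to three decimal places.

Subinterval widths: 0.5, 1, 1.75, 2.25.
f(1) = 0.5, f(1.5) = 0.4, f(2.5) = 2/7, f(4.25) = 4/21, f(6.5) = 2/15.
On each subinterval the trapezoid contributes (Δu_i/2)·[f(u_{i-1}) + f(u_i)].
Sum ≈ 1.349.

1.349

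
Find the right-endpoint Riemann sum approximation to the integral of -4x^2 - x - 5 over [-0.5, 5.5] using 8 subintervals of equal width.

Δx = (5.5 − (-0.5))/8 = 0.75.
Right endpoints: 0.25, 1, 1.75, 2.5, 3.25, 4, 4.75, 5.5.
f(0.25) = -5.5, f(1) = -10, f(1.75) = -19, f(2.5) = -32.5, f(3.25) = -50.5, f(4) = -73, f(4.75) = -100, f(5.5) = -131.5.
Sum = Δx · [f(0.25) + f(1) + f(1.75) + ...].
Sum = -316.5.

-316.5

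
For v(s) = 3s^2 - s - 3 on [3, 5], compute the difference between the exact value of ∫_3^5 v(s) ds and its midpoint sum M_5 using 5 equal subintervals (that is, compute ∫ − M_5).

0.08

Exact integral: ∫_3^5 v(s) ds = 84.
M_5 = 83.92.
Error = 84 − 83.92 = 0.08.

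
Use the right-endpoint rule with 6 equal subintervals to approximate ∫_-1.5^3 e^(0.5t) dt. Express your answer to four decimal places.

9.6159

Δt = (3 − (-1.5))/6 = 0.75.
Right endpoints: -0.75, 0, 0.75, 1.5, 2.25, 3.
f(-0.75) ≈ 0.6873, f(0) ≈ 1.0000, f(0.75) ≈ 1.4550, f(1.5) ≈ 2.1170, f(2.25) ≈ 3.0802, f(3) ≈ 4.4817.
Sum = Δt · [f(-0.75) + f(0) + f(0.75) + ...].
Sum ≈ 9.6159.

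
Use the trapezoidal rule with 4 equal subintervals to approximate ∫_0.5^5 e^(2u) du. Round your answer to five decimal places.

Δu = (5 − 0.5)/4 = 1.125.
f(0.5) ≈ 2.71828, f(1.625) ≈ 25.79034, f(2.75) ≈ 244.69193, f(3.875) ≈ 2321.57241, f(5) ≈ 22026.46579.
T_4 = (Δu/2)·[f(u_0) + 2f(u_1) + 2f(u_2) + 2f(u_3) + f(u_4)].
Sum ≈ 15307.47757.

15307.47757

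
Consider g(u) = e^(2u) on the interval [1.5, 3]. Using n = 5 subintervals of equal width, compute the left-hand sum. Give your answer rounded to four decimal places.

139.8861

Δu = (3 − 1.5)/5 = 0.3.
Left endpoints: 1.5, 1.8, 2.1, 2.4, 2.7.
g(1.5) ≈ 20.0855, g(1.8) ≈ 36.5982, g(2.1) ≈ 66.6863, g(2.4) ≈ 121.5104, g(2.7) ≈ 221.4064.
Sum = Δu · [g(1.5) + g(1.8) + g(2.1) + g(2.4) + g(2.7)].
Sum ≈ 139.8861.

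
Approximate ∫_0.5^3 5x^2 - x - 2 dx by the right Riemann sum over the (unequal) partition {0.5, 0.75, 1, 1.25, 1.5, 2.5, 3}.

Subinterval widths: 0.25, 0.25, 0.25, 0.25, 1, 0.5.
Right endpoints: 0.75, 1, 1.25, 1.5, 2.5, 3.
f(0.75) = 0.0625, f(1) = 2, f(1.25) = 4.5625, f(1.5) = 7.75, f(2.5) = 26.75, f(3) = 40.
Sum = Σ Δx_i · f(x_i).
Sum = 50.34375.

50.34375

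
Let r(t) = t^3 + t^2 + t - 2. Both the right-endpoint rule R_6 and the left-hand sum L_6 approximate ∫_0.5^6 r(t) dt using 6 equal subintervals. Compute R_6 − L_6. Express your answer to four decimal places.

R_6 ≈ 528.946904.
L_6 ≈ 293.248987.
R_6 − L_6 ≈ 235.6979.

235.6979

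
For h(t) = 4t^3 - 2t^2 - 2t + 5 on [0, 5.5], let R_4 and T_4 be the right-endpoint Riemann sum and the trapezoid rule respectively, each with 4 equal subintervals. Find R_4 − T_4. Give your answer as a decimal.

408.375

R_4 = 1263.49609375.
T_4 = 855.12109375.
R_4 − T_4 = 408.375.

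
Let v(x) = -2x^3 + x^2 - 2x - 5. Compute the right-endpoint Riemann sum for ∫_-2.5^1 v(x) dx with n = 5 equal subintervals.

-2.03

Δx = (1 − (-2.5))/5 = 0.7.
Right endpoints: -1.8, -1.1, -0.4, 0.3, 1.
v(-1.8) = 13.504, v(-1.1) = 1.072, v(-0.4) = -3.912, v(0.3) = -5.564, v(1) = -8.
Sum = Δx · [v(-1.8) + v(-1.1) + v(-0.4) + v(0.3) + v(1)].
Sum = -2.03.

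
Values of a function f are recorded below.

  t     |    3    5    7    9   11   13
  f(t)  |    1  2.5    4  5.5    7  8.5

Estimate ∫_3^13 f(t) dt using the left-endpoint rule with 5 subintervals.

Δt = 2.
Sum = 2·[1 + 2.5 + 4 + 5.5 + 7] = 40.

40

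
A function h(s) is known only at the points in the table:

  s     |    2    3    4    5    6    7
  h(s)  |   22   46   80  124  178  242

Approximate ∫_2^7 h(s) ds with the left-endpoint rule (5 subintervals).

450

Δs = 1.
Sum = 1·[22 + 46 + 80 + 124 + 178] = 450.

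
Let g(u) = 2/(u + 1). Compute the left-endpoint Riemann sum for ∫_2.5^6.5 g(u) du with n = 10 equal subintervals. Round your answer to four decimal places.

1.5869

Δu = (6.5 − 2.5)/10 = 0.4.
Left endpoints: 2.5, 2.9, 3.3, 3.7, 4.1, 4.5, 4.9, 5.3, 5.7, 6.1.
g(2.5) = 4/7, g(2.9) = 20/39, g(3.3) = 20/43, g(3.7) = 20/47, g(4.1) = 20/51, g(4.5) = 4/11, g(4.9) = 20/59, g(5.3) = 20/63, g(5.7) = 20/67, g(6.1) = 20/71.
Sum = Δu · [g(2.5) + g(2.9) + g(3.3) + ...].
Sum ≈ 1.5869.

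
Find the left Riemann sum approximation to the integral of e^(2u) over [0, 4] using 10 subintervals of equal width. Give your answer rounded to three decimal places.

Δu = (4 − 0)/10 = 0.4.
Left endpoints: 0, 0.4, 0.8, 1.2, 1.6, 2, 2.4, 2.8, 3.2, 3.6.
f(0) ≈ 1.000, f(0.4) ≈ 2.226, f(0.8) ≈ 4.953, f(1.2) ≈ 11.023, f(1.6) ≈ 24.533, f(2) ≈ 54.598, f(2.4) ≈ 121.510, f(2.8) ≈ 270.426, f(3.2) ≈ 601.845, f(3.6) ≈ 1339.431.
Sum = Δu · [f(0) + f(0.4) + f(0.8) + ...].
Sum ≈ 972.618.

972.618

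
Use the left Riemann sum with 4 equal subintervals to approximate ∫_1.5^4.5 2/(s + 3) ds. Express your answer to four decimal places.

Δs = (4.5 − 1.5)/4 = 0.75.
Left endpoints: 1.5, 2.25, 3, 3.75.
f(1.5) = 4/9, f(2.25) = 8/21, f(3) = 1/3, f(3.75) = 8/27.
Sum = Δs · [f(1.5) + f(2.25) + f(3) + f(3.75)].
Sum ≈ 1.0913.

1.0913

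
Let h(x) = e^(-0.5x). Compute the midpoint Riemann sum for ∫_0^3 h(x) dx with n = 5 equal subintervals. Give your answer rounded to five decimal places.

1.54793

Δx = (3 − 0)/5 = 0.6.
Midpoints: 0.3, 0.9, 1.5, 2.1, 2.7.
h(0.3) ≈ 0.86071, h(0.9) ≈ 0.63763, h(1.5) ≈ 0.47237, h(2.1) ≈ 0.34994, h(2.7) ≈ 0.25924.
Sum = Δx · [h(0.3) + h(0.9) + h(1.5) + h(2.1) + h(2.7)].
Sum ≈ 1.54793.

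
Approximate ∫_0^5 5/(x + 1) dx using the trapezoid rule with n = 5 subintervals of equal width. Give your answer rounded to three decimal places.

Δx = (5 − 0)/5 = 1.
f(0) = 5, f(1) = 2.5, f(2) = 5/3, f(3) = 1.25, f(4) = 1, f(5) = 5/6.
T_5 = (Δx/2)·[f(x_0) + 2f(x_1) + ... + 2f(x_{4}) + f(x_5)].
Sum ≈ 9.333.

9.333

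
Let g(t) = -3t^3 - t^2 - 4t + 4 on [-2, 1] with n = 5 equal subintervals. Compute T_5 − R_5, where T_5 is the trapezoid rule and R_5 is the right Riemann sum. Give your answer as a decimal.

T_5 = 26.88.
R_5 = 16.08.
T_5 − R_5 = 10.8.

10.8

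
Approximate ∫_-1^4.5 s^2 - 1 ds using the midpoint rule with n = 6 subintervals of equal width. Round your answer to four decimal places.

24.8232

Δs = (4.5 − (-1))/6 = 11/12.
Midpoints: -13/24, 0.375, 31/24, 53/24, 3.125, 97/24.
f(-13/24) = -407/576, f(0.375) = -0.859375, f(31/24) = 385/576, f(53/24) = 2233/576, f(3.125) = 8.765625, f(97/24) = 8833/576.
Sum = Δs · [f(-13/24) + f(0.375) + f(31/24) + ...].
Sum ≈ 24.8232.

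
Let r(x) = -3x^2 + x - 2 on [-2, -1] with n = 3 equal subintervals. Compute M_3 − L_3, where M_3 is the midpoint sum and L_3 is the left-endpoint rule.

M_3 ≈ -10.4722222.
L_3 ≈ -12.2222222.
M_3 − L_3 = 1.75.

1.75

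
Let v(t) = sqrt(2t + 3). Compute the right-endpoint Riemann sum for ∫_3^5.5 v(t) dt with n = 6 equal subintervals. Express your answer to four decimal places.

Δt = (5.5 − 3)/6 = 5/12.
Right endpoints: 41/12, 23/6, 4.25, 14/3, 61/12, 5.5.
v(41/12) ≈ 3.1358, v(23/6) ≈ 3.2660, v(4.25) ≈ 3.3912, v(14/3) ≈ 3.5119, v(61/12) ≈ 3.6286, v(5.5) ≈ 3.7417.
Sum = Δt · [v(41/12) + v(23/6) + v(4.25) + ...].
Sum ≈ 8.6146.

8.6146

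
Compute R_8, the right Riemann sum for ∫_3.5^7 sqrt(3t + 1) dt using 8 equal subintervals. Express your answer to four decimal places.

Δt = (7 − 3.5)/8 = 0.4375.
Right endpoints: 3.9375, 4.375, 4.8125, 5.25, 5.6875, 6.125, 6.5625, 7.
f(3.9375) ≈ 3.5795, f(4.375) ≈ 3.7583, f(4.8125) ≈ 3.9291, f(5.25) ≈ 4.0927, f(5.6875) ≈ 4.2500, f(6.125) ≈ 4.4017, f(6.5625) ≈ 4.5484, f(7) ≈ 4.6904.
Sum = Δt · [f(3.9375) + f(4.375) + f(4.8125) + ...].
Sum ≈ 14.5469.

14.5469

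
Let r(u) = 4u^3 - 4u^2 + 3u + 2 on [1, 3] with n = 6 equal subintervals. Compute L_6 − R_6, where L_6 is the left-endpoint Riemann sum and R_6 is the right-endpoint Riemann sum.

-26

L_6 ≈ 49.074074.
R_6 ≈ 75.074074.
L_6 − R_6 = -26.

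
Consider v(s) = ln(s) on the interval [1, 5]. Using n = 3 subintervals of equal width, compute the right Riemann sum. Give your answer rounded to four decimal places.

5.0080

Δs = (5 − 1)/3 = 4/3.
Right endpoints: 7/3, 11/3, 5.
v(7/3) ≈ 0.8473, v(11/3) ≈ 1.2993, v(5) ≈ 1.6094.
Sum = Δs · [v(7/3) + v(11/3) + v(5)].
Sum ≈ 5.0080.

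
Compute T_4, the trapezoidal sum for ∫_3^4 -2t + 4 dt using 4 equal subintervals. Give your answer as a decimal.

Δt = (4 − 3)/4 = 0.25.
f(3) = -2, f(3.25) = -2.5, f(3.5) = -3, f(3.75) = -3.5, f(4) = -4.
T_4 = (Δt/2)·[f(t_0) + 2f(t_1) + 2f(t_2) + 2f(t_3) + f(t_4)].
Sum = -3.

-3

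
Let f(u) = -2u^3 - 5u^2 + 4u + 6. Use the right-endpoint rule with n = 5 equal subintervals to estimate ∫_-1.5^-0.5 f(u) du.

-0.16

Δu = (-0.5 − (-1.5))/5 = 0.2.
Right endpoints: -1.3, -1.1, -0.9, -0.7, -0.5.
f(-1.3) = -3.256, f(-1.1) = -1.788, f(-0.9) = -0.192, f(-0.7) = 1.436, f(-0.5) = 3.
Sum = Δu · [f(-1.3) + f(-1.1) + f(-0.9) + f(-0.7) + f(-0.5)].
Sum = -0.16.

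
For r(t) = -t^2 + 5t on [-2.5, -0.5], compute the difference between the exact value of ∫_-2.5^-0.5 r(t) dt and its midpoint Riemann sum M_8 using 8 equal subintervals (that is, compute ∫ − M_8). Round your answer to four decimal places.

Exact integral: ∫_-2.5^-0.5 r(t) dt ≈ -20.166667.
M_8 = -20.15625.
Error ≈ -20.166667 − (-20.15625) ≈ -0.0104.

-0.0104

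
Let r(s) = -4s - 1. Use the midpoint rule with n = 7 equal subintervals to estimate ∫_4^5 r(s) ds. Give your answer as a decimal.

Δs = (5 − 4)/7 = 1/7.
Midpoints: 57/14, 59/14, 61/14, 4.5, 65/14, 67/14, 69/14.
r(57/14) = -121/7, r(59/14) = -125/7, r(61/14) = -129/7, r(4.5) = -19, r(65/14) = -137/7, r(67/14) = -141/7, r(69/14) = -145/7.
Sum = Δs · [r(57/14) + r(59/14) + r(61/14) + ...].
Sum = -19.

-19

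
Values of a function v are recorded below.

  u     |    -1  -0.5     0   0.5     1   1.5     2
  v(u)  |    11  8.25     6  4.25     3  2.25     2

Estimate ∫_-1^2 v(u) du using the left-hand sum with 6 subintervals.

Δu = 0.5.
Sum = 0.5·[11 + 8.25 + 6 + 4.25 + 3 + 2.25] = 17.375.

17.375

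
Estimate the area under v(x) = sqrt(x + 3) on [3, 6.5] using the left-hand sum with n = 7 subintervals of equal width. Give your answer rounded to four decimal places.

9.5636

Δx = (6.5 − 3)/7 = 0.5.
Left endpoints: 3, 3.5, 4, 4.5, 5, 5.5, 6.
v(3) ≈ 2.4495, v(3.5) ≈ 2.5495, v(4) ≈ 2.6458, v(4.5) ≈ 2.7386, v(5) ≈ 2.8284, v(5.5) ≈ 2.9155, v(6) ≈ 3.0000.
Sum = Δx · [v(3) + v(3.5) + v(4) + ...].
Sum ≈ 9.5636.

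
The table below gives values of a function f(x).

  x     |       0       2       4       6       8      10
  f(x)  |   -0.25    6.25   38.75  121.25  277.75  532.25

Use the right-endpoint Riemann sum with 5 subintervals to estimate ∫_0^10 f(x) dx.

1952.5

Δx = 2.
Sum = 2·[6.25 + 38.75 + 121.25 + 277.75 + 532.25] = 1952.5.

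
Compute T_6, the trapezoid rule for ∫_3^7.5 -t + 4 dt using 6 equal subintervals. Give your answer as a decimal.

Δt = (7.5 − 3)/6 = 0.75.
f(3) = 1, f(3.75) = 0.25, f(4.5) = -0.5, f(5.25) = -1.25, f(6) = -2, f(6.75) = -2.75, f(7.5) = -3.5.
T_6 = (Δt/2)·[f(t_0) + 2f(t_1) + ... + 2f(t_{5}) + f(t_6)].
Sum = -5.625.

-5.625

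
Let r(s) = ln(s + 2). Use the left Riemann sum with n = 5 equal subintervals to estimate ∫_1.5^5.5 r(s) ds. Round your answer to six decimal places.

6.414143

Δs = (5.5 − 1.5)/5 = 0.8.
Left endpoints: 1.5, 2.3, 3.1, 3.9, 4.7.
r(1.5) ≈ 1.252763, r(2.3) ≈ 1.458615, r(3.1) ≈ 1.629241, r(3.9) ≈ 1.774952, r(4.7) ≈ 1.902108.
Sum = Δs · [r(1.5) + r(2.3) + r(3.1) + r(3.9) + r(4.7)].
Sum ≈ 6.414143.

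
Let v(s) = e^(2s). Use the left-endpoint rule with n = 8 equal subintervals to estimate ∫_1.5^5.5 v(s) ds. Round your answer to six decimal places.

Δs = (5.5 − 1.5)/8 = 0.5.
Left endpoints: 1.5, 2, 2.5, 3, 3.5, 4, 4.5, 5.
v(1.5) ≈ 20.085537, v(2) ≈ 54.598150, v(2.5) ≈ 148.413159, v(3) ≈ 403.428793, v(3.5) ≈ 1096.633158, v(4) ≈ 2980.957987, v(4.5) ≈ 8103.083928, v(5) ≈ 22026.465795.
Sum = Δs · [v(1.5) + v(2) + v(2.5) + ...].
Sum ≈ 17416.833254.

17416.833254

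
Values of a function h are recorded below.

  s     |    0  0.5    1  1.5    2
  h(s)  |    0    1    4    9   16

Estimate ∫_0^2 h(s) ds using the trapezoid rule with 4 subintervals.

11

Δs = 0.5.
T_4 = (0.5/2)·[0 + 2·1 + 2·4 + 2·9 + 16] = 11.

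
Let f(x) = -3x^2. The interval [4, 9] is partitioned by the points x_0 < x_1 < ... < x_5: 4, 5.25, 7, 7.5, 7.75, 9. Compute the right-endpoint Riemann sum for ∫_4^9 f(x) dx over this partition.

Subinterval widths: 1.25, 1.75, 0.5, 0.25, 1.25.
Right endpoints: 5.25, 7, 7.5, 7.75, 9.
f(5.25) = -82.6875, f(7) = -147, f(7.5) = -168.75, f(7.75) = -180.1875, f(9) = -243.
Sum = Σ Δx_i · f(x_i).
Sum = -793.78125.

-793.78125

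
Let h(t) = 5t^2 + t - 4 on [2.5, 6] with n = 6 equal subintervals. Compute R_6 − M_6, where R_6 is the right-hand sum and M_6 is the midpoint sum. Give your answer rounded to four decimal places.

45.8950

R_6 ≈ 380.232060.
M_6 ≈ 334.337095.
R_6 − M_6 ≈ 45.8950.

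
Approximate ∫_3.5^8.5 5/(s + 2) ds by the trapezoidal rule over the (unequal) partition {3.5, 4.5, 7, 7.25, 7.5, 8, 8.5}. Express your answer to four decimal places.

Subinterval widths: 1, 2.5, 0.25, 0.25, 0.5, 0.5.
f(3.5) = 10/11, f(4.5) = 10/13, f(7) = 5/9, f(7.25) = 20/37, f(7.5) = 10/19, f(8) = 0.5, f(8.5) = 10/21.
On each subinterval the trapezoid contributes (Δs_i/2)·[f(s_{i-1}) + f(s_i)].
Sum ≈ 3.2661.

3.2661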